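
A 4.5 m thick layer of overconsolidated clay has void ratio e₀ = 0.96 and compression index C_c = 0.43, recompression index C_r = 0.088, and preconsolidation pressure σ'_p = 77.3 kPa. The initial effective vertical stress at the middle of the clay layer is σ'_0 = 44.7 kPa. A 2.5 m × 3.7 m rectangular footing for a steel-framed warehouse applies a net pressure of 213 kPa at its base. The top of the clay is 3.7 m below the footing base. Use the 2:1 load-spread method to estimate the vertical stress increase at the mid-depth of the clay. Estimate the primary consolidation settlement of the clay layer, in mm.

S_c ≈ 37.9 mm

Mid-depth of clay below the footing base: z = 3.7 + 4.5/2 = 5.95 m.
Stress increase at mid-clay by the 2:1 spreading method:
Δσ = qBL/((B+z)(L+z)) = 213×2.5×3.7/((2.5+5.95)(3.7+5.95)) = 24.162 kPa
Final effective stress: σ'_f = 44.7 + 24.162 = 68.862 kPa.
σ'_f = 68.862 ≤ σ'_p = 77.3 kPa, so the clay remains overconsolidated and only the recompression index applies:
S_c = C_r·H/(1+e₀)·log₁₀(σ'_f/σ'_0) = 0.088×4.5/1.96×log₁₀(68.862/44.7)
    = 0.20204 × 0.18767 = 0.03792 m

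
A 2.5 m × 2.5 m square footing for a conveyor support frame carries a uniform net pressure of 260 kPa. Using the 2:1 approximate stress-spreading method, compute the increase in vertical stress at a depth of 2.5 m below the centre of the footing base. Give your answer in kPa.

Δσ_z ≈ 65 kPa

By the 2:1 method the load spreads at 1 horizontal : 2 vertical, so at depth z the loaded area has grown by z in each plan dimension:
Δσ = qBL/((B+z)(L+z)) = 260×2.5×2.5/((2.5+2.5)(2.5+2.5)) = 65 kPa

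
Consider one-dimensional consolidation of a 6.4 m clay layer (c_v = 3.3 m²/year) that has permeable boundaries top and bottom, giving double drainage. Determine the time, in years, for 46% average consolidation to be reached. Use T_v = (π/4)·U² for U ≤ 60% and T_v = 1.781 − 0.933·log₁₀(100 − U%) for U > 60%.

Drainage path length: H_d = H/2 = 3.2 m (double drainage).
U ≤ 60%: T_v = (π/4)·U² = (π/4)×0.46² = 0.16619.
t = T_v·H_d²/c_v = 0.16619×3.2²/3.3 = 0.5157 years.

t ≈ 0.516 years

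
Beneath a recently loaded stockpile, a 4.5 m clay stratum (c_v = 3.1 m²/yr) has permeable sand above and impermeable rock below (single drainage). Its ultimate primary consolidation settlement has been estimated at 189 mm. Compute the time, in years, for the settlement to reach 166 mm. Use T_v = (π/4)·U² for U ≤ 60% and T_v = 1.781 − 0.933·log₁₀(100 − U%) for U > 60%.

t ≈ 5.02 years

Drainage path length: H_d = H = 4.5 m (single drainage).
U = S(t)/S_ult = 166/189 = 0.8783.
U > 60%: T_v = 1.781 − 0.933·log₁₀(100 − 87.831) = 0.76845.
t = T_v·H_d²/c_v = 0.76845×4.5²/3.1 = 5.02 years.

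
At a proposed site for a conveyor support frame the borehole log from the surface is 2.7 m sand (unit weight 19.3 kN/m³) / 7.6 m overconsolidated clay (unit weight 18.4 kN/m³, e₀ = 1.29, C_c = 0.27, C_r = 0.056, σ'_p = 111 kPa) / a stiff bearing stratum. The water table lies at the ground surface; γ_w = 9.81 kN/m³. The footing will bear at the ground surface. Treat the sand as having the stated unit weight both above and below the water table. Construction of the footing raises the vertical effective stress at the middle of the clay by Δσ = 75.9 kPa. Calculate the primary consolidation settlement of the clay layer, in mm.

Mid-depth of clay below the ground surface: z = 2.7 + 7.6/2 = 6.5 m.
Total vertical stress at mid-clay: σ_v = 19.3×2.7 + 18.4×3.8 = 122.03 kPa.
Pore pressure: u = 9.81×(6.5 − 0) = 63.765 kPa.
Initial effective stress: σ'_0 = σ_v − u = 122.03 − 63.765 = 58.265 kPa.
Final effective stress: σ'_f = 58.265 + 75.9 = 134.17 kPa.
σ'_f = 134.17 > σ'_p = 111 kPa, so the stress path crosses the preconsolidation pressure — recompression up to σ'_p, then virgin compression beyond:
S_c = H/(1+e₀)·[C_r·log₁₀(σ'_p/σ'_0) + C_c·log₁₀(σ'_f/σ'_p)]
    = 7.6/2.29 × [0.056×log₁₀(111/58.265) + 0.27×log₁₀(134.17/111)]
    = 3.3188 × [0.015675 + 0.02223] = 0.1258 m

S_c ≈ 126 mm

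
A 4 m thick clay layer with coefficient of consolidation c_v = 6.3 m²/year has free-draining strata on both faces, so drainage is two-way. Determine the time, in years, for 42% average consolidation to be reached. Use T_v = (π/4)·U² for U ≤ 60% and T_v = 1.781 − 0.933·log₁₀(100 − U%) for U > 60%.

Drainage path length: H_d = H/2 = 2 m (double drainage).
U ≤ 60%: T_v = (π/4)·U² = (π/4)×0.42² = 0.13854.
t = T_v·H_d²/c_v = 0.13854×2²/6.3 = 0.08796 years.

t ≈ 0.088 years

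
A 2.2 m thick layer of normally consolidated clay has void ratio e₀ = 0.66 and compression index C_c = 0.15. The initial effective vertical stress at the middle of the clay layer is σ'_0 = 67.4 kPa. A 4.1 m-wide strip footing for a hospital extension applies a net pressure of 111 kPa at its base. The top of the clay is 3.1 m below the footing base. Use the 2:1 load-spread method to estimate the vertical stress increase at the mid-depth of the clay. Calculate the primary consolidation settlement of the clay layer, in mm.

Mid-depth of clay below the footing base: z = 3.1 + 2.2/2 = 4.2 m.
Stress increase at mid-clay by the 2:1 spreading method:
Δσ = qB/(B+z) = 111×4.1/(4.1+4.2) = 54.831 kPa
Final effective stress: σ'_f = σ'_0 + Δσ = 67.4 + 54.831 = 122.23 kPa.
Normally consolidated clay, so the full stress increment lies on the virgin compression line:
S_c = C_c·H/(1+e₀)·log₁₀(σ'_f/σ'_0) = 0.15×2.2/(1+0.66)×log₁₀(122.23/67.4)
    = 0.1988 × 0.25852 = 0.05139 m

S_c ≈ 51.4 mm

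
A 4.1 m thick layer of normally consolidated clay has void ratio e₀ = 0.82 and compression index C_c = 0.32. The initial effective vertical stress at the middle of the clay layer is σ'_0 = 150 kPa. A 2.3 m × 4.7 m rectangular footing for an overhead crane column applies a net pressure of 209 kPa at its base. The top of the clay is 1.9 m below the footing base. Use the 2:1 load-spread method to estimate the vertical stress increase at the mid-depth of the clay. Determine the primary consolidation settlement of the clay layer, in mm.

S_c ≈ 76.9 mm

Mid-depth of clay below the footing base: z = 1.9 + 4.1/2 = 3.95 m.
Stress increase at mid-clay by the 2:1 spreading method:
Δσ = qBL/((B+z)(L+z)) = 209×2.3×4.7/((2.3+3.95)(4.7+3.95)) = 41.79 kPa
Final effective stress: σ'_f = σ'_0 + Δσ = 150 + 41.79 = 191.79 kPa.
Normally consolidated clay, so the full stress increment lies on the virgin compression line:
S_c = C_c·H/(1+e₀)·log₁₀(σ'_f/σ'_0) = 0.32×4.1/(1+0.82)×log₁₀(191.79/150)
    = 0.72088 × 0.10673 = 0.07694 m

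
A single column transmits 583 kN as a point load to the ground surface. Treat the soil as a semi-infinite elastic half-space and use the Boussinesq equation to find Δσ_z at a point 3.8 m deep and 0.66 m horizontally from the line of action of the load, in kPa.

Boussinesq vertical stress below a point load on an elastic half-space:
Δσ_z = 3P/(2πz²) · [1 + (r/z)²]^(−5/2)
r/z = 0.66/3.8 = 0.17368; [1+(r/z)²]^(−5/2) = 0.92839.
Δσ_z = 3×583/(2π×3.8²) × 0.92839 = 19.277 × 0.92839 = 17.9 kPa

Δσ_z ≈ 17.9 kPa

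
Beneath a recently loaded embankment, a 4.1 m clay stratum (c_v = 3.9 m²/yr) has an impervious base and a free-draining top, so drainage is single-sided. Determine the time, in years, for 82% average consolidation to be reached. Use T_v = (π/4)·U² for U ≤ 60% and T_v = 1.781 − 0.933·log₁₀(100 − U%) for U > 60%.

t ≈ 2.63 years

Drainage path length: H_d = H = 4.1 m (single drainage).
U > 60%: T_v = 1.781 − 0.933·log₁₀(100 − 82) = 0.60983.
t = T_v·H_d²/c_v = 0.60983×4.1²/3.9 = 2.629 years.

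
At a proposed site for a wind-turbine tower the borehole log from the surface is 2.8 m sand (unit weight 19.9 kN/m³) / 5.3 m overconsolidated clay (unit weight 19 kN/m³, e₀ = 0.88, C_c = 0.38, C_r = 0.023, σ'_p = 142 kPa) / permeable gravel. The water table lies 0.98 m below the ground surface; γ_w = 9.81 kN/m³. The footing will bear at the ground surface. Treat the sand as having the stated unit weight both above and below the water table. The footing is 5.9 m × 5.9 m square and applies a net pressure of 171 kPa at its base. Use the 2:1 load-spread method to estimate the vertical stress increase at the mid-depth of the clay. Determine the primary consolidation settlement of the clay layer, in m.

Mid-depth of clay below the ground surface: z = 2.8 + 5.3/2 = 5.45 m.
Total vertical stress at mid-clay: σ_v = 19.9×2.8 + 19×2.65 = 106.07 kPa.
Pore pressure: u = 9.81×(5.45 − 0.98) = 43.851 kPa.
Initial effective stress: σ'_0 = σ_v − u = 106.07 − 43.851 = 62.219 kPa.
Stress increase at mid-clay by the 2:1 spreading method:
Δσ = qBL/((B+z)(L+z)) = 171×5.9×5.9/((5.9+5.45)(5.9+5.45)) = 46.207 kPa
Final effective stress: σ'_f = 62.219 + 46.207 = 108.43 kPa.
σ'_f = 108.43 ≤ σ'_p = 142 kPa, so the clay remains overconsolidated and only the recompression index applies:
S_c = C_r·H/(1+e₀)·log₁₀(σ'_f/σ'_0) = 0.023×5.3/1.88×log₁₀(108.43/62.219)
    = 0.064839 × 0.24123 = 0.01564 m

S_c ≈ 0.0156 m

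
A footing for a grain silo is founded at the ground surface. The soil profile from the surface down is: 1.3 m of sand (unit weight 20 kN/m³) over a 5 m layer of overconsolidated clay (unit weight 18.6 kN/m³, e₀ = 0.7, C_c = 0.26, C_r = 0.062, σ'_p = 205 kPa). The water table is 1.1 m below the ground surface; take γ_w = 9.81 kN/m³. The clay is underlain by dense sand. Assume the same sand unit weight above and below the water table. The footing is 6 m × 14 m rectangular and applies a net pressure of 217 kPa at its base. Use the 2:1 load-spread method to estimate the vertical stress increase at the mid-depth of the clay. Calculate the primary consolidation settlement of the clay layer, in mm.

Mid-depth of clay below the ground surface: z = 1.3 + 5/2 = 3.8 m.
Total vertical stress at mid-clay: σ_v = 20×1.3 + 18.6×2.5 = 72.5 kPa.
Pore pressure: u = 9.81×(3.8 − 1.1) = 26.487 kPa.
Initial effective stress: σ'_0 = σ_v − u = 72.5 − 26.487 = 46.013 kPa.
Stress increase at mid-clay by the 2:1 spreading method:
Δσ = qBL/((B+z)(L+z)) = 217×6×14/((6+3.8)(14+3.8)) = 104.49 kPa
Final effective stress: σ'_f = 46.013 + 104.49 = 150.5 kPa.
σ'_f = 150.5 ≤ σ'_p = 205 kPa, so the clay remains overconsolidated and only the recompression index applies:
S_c = C_r·H/(1+e₀)·log₁₀(σ'_f/σ'_0) = 0.062×5/1.7×log₁₀(150.5/46.013)
    = 0.18235 × 0.51466 = 0.09385 m

S_c ≈ 93.9 mm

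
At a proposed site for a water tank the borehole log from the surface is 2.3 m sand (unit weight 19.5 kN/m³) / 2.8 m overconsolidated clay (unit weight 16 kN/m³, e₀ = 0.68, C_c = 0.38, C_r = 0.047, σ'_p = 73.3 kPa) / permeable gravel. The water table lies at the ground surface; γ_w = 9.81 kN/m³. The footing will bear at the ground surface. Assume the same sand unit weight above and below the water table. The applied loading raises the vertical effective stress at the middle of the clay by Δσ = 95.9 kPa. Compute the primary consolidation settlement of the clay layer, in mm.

S_c ≈ 180 mm

Mid-depth of clay below the ground surface: z = 2.3 + 2.8/2 = 3.7 m.
Total vertical stress at mid-clay: σ_v = 19.5×2.3 + 16×1.4 = 67.25 kPa.
Pore pressure: u = 9.81×(3.7 − 0) = 36.297 kPa.
Initial effective stress: σ'_0 = σ_v − u = 67.25 − 36.297 = 30.953 kPa.
Final effective stress: σ'_f = 30.953 + 95.9 = 126.85 kPa.
σ'_f = 126.85 > σ'_p = 73.3 kPa, so the stress path crosses the preconsolidation pressure — recompression up to σ'_p, then virgin compression beyond:
S_c = H/(1+e₀)·[C_r·log₁₀(σ'_p/σ'_0) + C_c·log₁₀(σ'_f/σ'_p)]
    = 2.8/1.68 × [0.047×log₁₀(73.3/30.953) + 0.38×log₁₀(126.85/73.3)]
    = 1.6667 × [0.017597 + 0.090511] = 0.1802 m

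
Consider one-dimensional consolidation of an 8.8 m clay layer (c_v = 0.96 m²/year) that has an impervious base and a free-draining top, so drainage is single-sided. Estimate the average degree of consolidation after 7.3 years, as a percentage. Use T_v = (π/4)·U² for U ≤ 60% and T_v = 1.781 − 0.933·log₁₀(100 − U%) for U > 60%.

U ≈ 33.9 %

Drainage path length: H_d = H = 8.8 m (single drainage).
T_v = c_v·t/H_d² = 0.96×7.3/8.8² = 0.090496.
T_v = 0.090496 corresponds to the U ≤ 60% branch:
U = √(4T_v/π) = 0.3394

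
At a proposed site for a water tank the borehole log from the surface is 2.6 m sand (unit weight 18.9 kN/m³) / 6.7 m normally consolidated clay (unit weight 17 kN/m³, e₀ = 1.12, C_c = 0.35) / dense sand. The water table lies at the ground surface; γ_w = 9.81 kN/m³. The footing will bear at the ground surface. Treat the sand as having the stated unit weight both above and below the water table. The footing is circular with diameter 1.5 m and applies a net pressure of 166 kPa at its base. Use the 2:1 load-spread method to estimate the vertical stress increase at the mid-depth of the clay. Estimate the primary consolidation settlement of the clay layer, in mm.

Mid-depth of clay below the ground surface: z = 2.6 + 6.7/2 = 5.95 m.
Total vertical stress at mid-clay: σ_v = 18.9×2.6 + 17×3.35 = 106.09 kPa.
Pore pressure: u = 9.81×(5.95 − 0) = 58.37 kPa.
Initial effective stress: σ'_0 = σ_v − u = 106.09 − 58.37 = 47.72 kPa.
Stress increase at mid-clay by the 2:1 spreading method:
Δσ ≈ qD²/(D+z)² = 166×1.5²/(1.5+5.95)² = 6.7294 kPa
Final effective stress: σ'_f = σ'_0 + Δσ = 47.72 + 6.7294 = 54.449 kPa.
Normally consolidated clay, so the full stress increment lies on the virgin compression line:
S_c = C_c·H/(1+e₀)·log₁₀(σ'_f/σ'_0) = 0.35×6.7/(1+1.12)×log₁₀(54.449/47.72)
    = 1.1061 × 0.057289 = 0.06337 m

S_c ≈ 63.4 mm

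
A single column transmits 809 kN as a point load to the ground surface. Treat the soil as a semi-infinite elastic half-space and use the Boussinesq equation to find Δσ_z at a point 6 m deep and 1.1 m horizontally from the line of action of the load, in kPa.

Δσ_z ≈ 9.88 kPa

Boussinesq vertical stress below a point load on an elastic half-space:
Δσ_z = 3P/(2πz²) · [1 + (r/z)²]^(−5/2)
r/z = 1.1/6 = 0.18333; [1+(r/z)²]^(−5/2) = 0.92068.
Δσ_z = 3×809/(2π×6²) × 0.92068 = 10.73 × 0.92068 = 9.879 kPa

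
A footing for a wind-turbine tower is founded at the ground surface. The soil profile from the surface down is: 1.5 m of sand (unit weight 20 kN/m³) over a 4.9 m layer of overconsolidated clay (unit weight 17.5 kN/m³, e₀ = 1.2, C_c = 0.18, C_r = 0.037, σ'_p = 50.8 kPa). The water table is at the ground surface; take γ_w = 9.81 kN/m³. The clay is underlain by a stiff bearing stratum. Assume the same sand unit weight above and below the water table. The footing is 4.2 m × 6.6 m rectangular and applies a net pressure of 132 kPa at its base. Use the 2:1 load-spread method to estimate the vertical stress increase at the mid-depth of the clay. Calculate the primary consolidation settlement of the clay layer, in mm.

S_c ≈ 85.9 mm

Mid-depth of clay below the ground surface: z = 1.5 + 4.9/2 = 3.95 m.
Total vertical stress at mid-clay: σ_v = 20×1.5 + 17.5×2.45 = 72.875 kPa.
Pore pressure: u = 9.81×(3.95 − 0) = 38.75 kPa.
Initial effective stress: σ'_0 = σ_v − u = 72.875 − 38.75 = 34.125 kPa.
Stress increase at mid-clay by the 2:1 spreading method:
Δσ = qBL/((B+z)(L+z)) = 132×4.2×6.6/((4.2+3.95)(6.6+3.95)) = 42.556 kPa
Final effective stress: σ'_f = 34.125 + 42.556 = 76.681 kPa.
σ'_f = 76.681 > σ'_p = 50.8 kPa, so the stress path crosses the preconsolidation pressure — recompression up to σ'_p, then virgin compression beyond:
S_c = H/(1+e₀)·[C_r·log₁₀(σ'_p/σ'_0) + C_c·log₁₀(σ'_f/σ'_p)]
    = 4.9/2.2 × [0.037×log₁₀(50.8/34.125) + 0.18×log₁₀(76.681/50.8)]
    = 2.2273 × [0.0063933 + 0.032188] = 0.08593 m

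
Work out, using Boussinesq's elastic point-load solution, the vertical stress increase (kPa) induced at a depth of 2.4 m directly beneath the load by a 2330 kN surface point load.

Boussinesq vertical stress below a point load on an elastic half-space:
Δσ_z = 3P/(2πz²) · [1 + (r/z)²]^(−5/2)
r/z = 0/2.4 = 0; [1+(r/z)²]^(−5/2) = 1.
Δσ_z = 3×2330/(2π×2.4²) × 1 = 193.14 × 1 = 193.1 kPa

Δσ_z ≈ 193 kPa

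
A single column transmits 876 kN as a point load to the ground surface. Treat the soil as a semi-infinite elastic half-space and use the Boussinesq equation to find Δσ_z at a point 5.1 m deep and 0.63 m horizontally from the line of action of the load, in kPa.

Δσ_z ≈ 15.5 kPa

Boussinesq vertical stress below a point load on an elastic half-space:
Δσ_z = 3P/(2πz²) · [1 + (r/z)²]^(−5/2)
r/z = 0.63/5.1 = 0.12353; [1+(r/z)²]^(−5/2) = 0.96285.
Δσ_z = 3×876/(2π×5.1²) × 0.96285 = 16.081 × 0.96285 = 15.48 kPa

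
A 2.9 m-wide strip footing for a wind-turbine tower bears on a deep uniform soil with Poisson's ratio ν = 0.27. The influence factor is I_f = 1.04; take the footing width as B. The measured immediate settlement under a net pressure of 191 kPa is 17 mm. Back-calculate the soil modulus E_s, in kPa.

S_e = q·B·(1−ν²)/E_s · I_f  ⇒  E_s = q·B·(1−ν²)·I_f / S_e.
E_s = 191 × 2.9 × 0.9271 × 1.04 / 0.017 = 31420 kPa

E_s ≈ 31400 kPa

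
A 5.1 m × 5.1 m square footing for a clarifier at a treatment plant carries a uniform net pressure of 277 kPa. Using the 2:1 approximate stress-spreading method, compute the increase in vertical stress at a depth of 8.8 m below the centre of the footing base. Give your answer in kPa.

Δσ_z ≈ 37.3 kPa

By the 2:1 method the load spreads at 1 horizontal : 2 vertical, so at depth z the loaded area has grown by z in each plan dimension:
Δσ = qBL/((B+z)(L+z)) = 277×5.1×5.1/((5.1+8.8)(5.1+8.8)) = 37.29 kPa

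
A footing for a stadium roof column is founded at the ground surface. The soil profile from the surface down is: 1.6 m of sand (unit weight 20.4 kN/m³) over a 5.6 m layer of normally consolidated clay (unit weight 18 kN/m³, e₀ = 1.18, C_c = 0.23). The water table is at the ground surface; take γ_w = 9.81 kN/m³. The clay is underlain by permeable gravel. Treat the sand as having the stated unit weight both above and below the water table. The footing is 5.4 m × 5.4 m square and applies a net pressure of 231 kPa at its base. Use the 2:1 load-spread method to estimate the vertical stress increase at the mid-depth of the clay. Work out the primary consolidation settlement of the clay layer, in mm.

Mid-depth of clay below the ground surface: z = 1.6 + 5.6/2 = 4.4 m.
Total vertical stress at mid-clay: σ_v = 20.4×1.6 + 18×2.8 = 83.04 kPa.
Pore pressure: u = 9.81×(4.4 − 0) = 43.164 kPa.
Initial effective stress: σ'_0 = σ_v − u = 83.04 − 43.164 = 39.876 kPa.
Stress increase at mid-clay by the 2:1 spreading method:
Δσ = qBL/((B+z)(L+z)) = 231×5.4×5.4/((5.4+4.4)(5.4+4.4)) = 70.137 kPa
Final effective stress: σ'_f = σ'_0 + Δσ = 39.876 + 70.137 = 110.01 kPa.
Normally consolidated clay, so the full stress increment lies on the virgin compression line:
S_c = C_c·H/(1+e₀)·log₁₀(σ'_f/σ'_0) = 0.23×5.6/(1+1.18)×log₁₀(110.01/39.876)
    = 0.59083 × 0.44072 = 0.2604 m

S_c ≈ 260 mm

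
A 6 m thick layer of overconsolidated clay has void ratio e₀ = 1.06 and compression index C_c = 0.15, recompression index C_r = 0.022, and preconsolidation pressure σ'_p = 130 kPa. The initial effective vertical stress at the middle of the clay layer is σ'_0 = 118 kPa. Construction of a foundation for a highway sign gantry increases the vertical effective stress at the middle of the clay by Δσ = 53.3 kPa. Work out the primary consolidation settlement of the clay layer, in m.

Final effective stress: σ'_f = 118 + 53.3 = 171.3 kPa.
σ'_f = 171.3 > σ'_p = 130 kPa, so the stress path crosses the preconsolidation pressure — recompression up to σ'_p, then virgin compression beyond:
S_c = H/(1+e₀)·[C_r·log₁₀(σ'_p/σ'_0) + C_c·log₁₀(σ'_f/σ'_p)]
    = 6/2.06 × [0.022×log₁₀(130/118) + 0.15×log₁₀(171.3/130)]
    = 2.9126 × [0.00092535 + 0.017972] = 0.05504 m

S_c ≈ 0.055 m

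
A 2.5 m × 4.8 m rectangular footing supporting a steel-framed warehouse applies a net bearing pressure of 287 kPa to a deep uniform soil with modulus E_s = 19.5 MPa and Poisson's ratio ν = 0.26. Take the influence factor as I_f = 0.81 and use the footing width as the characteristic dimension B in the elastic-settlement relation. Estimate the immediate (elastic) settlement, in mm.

Immediate (elastic) settlement: S_e = q·B·(1−ν²)/E_s · I_f.
E_s = 19.5 MPa = 19500 kPa.
S_e = 287 × 2.5 × (1 − 0.26²) / 19500 × 0.81
    = 287 × 2.5 × 0.9324 / 19500 × 0.81
    = 0.02779 m = 27.79 mm

S_e ≈ 27.8 mm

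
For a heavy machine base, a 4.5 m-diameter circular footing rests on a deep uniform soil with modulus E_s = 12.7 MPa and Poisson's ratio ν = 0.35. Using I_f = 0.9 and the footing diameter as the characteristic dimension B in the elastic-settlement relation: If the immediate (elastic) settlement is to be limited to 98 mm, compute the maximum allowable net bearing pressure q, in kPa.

q ≈ 350 kPa

E_s = 12.7 MPa = 12700 kPa.
S_e = q·B·(1−ν²)/E_s · I_f  ⇒  q = S_e·E_s / (B·(1−ν²)·I_f).
q = 0.098 × 12700 / (4.5 × 0.8775 × 0.9) = 350.2 kPa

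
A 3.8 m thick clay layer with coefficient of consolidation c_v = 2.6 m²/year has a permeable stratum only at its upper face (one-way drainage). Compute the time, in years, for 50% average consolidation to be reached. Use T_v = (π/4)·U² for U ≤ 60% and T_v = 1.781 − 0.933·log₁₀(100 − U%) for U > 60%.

Drainage path length: H_d = H = 3.8 m (single drainage).
U ≤ 60%: T_v = (π/4)·U² = (π/4)×0.5² = 0.19635.
t = T_v·H_d²/c_v = 0.19635×3.8²/2.6 = 1.09 years.

t ≈ 1.09 years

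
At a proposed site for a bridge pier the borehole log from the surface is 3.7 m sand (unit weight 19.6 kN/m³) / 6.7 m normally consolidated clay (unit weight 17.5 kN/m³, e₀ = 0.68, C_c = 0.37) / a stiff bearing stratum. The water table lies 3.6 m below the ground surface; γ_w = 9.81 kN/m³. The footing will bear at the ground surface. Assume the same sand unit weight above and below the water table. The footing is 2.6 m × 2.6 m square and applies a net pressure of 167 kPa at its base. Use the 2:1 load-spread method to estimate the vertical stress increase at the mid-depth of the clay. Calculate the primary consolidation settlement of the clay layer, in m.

S_c ≈ 0.0753 m

Mid-depth of clay below the ground surface: z = 3.7 + 6.7/2 = 7.05 m.
Total vertical stress at mid-clay: σ_v = 19.6×3.7 + 17.5×3.35 = 131.15 kPa.
Pore pressure: u = 9.81×(7.05 − 3.6) = 33.845 kPa.
Initial effective stress: σ'_0 = σ_v − u = 131.15 − 33.845 = 97.305 kPa.
Stress increase at mid-clay by the 2:1 spreading method:
Δσ = qBL/((B+z)(L+z)) = 167×2.6×2.6/((2.6+7.05)(2.6+7.05)) = 12.123 kPa
Final effective stress: σ'_f = σ'_0 + Δσ = 97.305 + 12.123 = 109.43 kPa.
Normally consolidated clay, so the full stress increment lies on the virgin compression line:
S_c = C_c·H/(1+e₀)·log₁₀(σ'_f/σ'_0) = 0.37×6.7/(1+0.68)×log₁₀(109.43/97.305)
    = 1.4756 × 0.051001 = 0.07526 m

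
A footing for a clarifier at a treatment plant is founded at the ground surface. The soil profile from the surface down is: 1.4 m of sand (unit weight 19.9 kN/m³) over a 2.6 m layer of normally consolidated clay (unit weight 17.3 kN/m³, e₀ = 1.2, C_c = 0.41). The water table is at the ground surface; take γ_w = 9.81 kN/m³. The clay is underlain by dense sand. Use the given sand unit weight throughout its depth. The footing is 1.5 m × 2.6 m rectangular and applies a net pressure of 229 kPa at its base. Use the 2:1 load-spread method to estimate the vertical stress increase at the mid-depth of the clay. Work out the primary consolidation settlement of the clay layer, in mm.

S_c ≈ 208 mm

Mid-depth of clay below the ground surface: z = 1.4 + 2.6/2 = 2.7 m.
Total vertical stress at mid-clay: σ_v = 19.9×1.4 + 17.3×1.3 = 50.35 kPa.
Pore pressure: u = 9.81×(2.7 − 0) = 26.487 kPa.
Initial effective stress: σ'_0 = σ_v − u = 50.35 − 26.487 = 23.863 kPa.
Stress increase at mid-clay by the 2:1 spreading method:
Δσ = qBL/((B+z)(L+z)) = 229×1.5×2.6/((1.5+2.7)(2.6+2.7)) = 40.121 kPa
Final effective stress: σ'_f = σ'_0 + Δσ = 23.863 + 40.121 = 63.984 kPa.
Normally consolidated clay, so the full stress increment lies on the virgin compression line:
S_c = C_c·H/(1+e₀)·log₁₀(σ'_f/σ'_0) = 0.41×2.6/(1+1.2)×log₁₀(63.984/23.863)
    = 0.48455 × 0.42835 = 0.2076 m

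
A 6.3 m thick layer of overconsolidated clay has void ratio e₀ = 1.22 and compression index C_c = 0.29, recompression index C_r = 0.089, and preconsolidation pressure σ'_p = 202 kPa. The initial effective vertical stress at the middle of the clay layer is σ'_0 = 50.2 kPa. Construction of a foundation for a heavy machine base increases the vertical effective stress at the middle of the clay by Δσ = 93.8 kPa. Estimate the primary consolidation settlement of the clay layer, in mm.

Final effective stress: σ'_f = 50.2 + 93.8 = 144 kPa.
σ'_f = 144 ≤ σ'_p = 202 kPa, so the clay remains overconsolidated and only the recompression index applies:
S_c = C_r·H/(1+e₀)·log₁₀(σ'_f/σ'_0) = 0.089×6.3/2.22×log₁₀(144/50.2)
    = 0.25256 × 0.45766 = 0.1156 m

S_c ≈ 116 mm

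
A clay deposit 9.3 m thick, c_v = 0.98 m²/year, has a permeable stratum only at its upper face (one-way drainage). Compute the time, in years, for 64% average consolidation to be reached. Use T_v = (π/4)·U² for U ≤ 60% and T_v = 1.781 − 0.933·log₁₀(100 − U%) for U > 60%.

t ≈ 29 years

Drainage path length: H_d = H = 9.3 m (single drainage).
U > 60%: T_v = 1.781 − 0.933·log₁₀(100 − 64) = 0.32897.
t = T_v·H_d²/c_v = 0.32897×9.3²/0.98 = 29.03 years.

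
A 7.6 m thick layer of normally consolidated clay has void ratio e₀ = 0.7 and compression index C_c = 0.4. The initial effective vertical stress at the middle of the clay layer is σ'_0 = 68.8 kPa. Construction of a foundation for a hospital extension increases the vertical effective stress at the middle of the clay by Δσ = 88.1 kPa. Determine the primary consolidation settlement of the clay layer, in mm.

S_c ≈ 640 mm

Final effective stress: σ'_f = σ'_0 + Δσ = 68.8 + 88.1 = 156.9 kPa.
Normally consolidated clay, so the full stress increment lies on the virgin compression line:
S_c = C_c·H/(1+e₀)·log₁₀(σ'_f/σ'_0) = 0.4×7.6/(1+0.7)×log₁₀(156.9/68.8)
    = 1.7882 × 0.35803 = 0.6402 m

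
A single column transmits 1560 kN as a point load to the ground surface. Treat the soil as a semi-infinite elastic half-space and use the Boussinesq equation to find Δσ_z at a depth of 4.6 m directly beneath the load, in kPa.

Δσ_z ≈ 35.2 kPa

Boussinesq vertical stress below a point load on an elastic half-space:
Δσ_z = 3P/(2πz²) · [1 + (r/z)²]^(−5/2)
r/z = 0/4.6 = 0; [1+(r/z)²]^(−5/2) = 1.
Δσ_z = 3×1560/(2π×4.6²) × 1 = 35.201 × 1 = 35.2 kPa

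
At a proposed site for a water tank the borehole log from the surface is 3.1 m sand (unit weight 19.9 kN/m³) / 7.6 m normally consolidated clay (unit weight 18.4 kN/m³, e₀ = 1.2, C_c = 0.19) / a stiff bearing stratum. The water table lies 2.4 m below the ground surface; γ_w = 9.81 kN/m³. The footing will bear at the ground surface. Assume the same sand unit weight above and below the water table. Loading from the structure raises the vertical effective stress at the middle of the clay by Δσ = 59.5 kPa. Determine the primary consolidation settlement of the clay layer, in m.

S_c ≈ 0.148 m

Mid-depth of clay below the ground surface: z = 3.1 + 7.6/2 = 6.9 m.
Total vertical stress at mid-clay: σ_v = 19.9×3.1 + 18.4×3.8 = 131.61 kPa.
Pore pressure: u = 9.81×(6.9 − 2.4) = 44.145 kPa.
Initial effective stress: σ'_0 = σ_v − u = 131.61 − 44.145 = 87.465 kPa.
Final effective stress: σ'_f = σ'_0 + Δσ = 87.465 + 59.5 = 146.97 kPa.
Normally consolidated clay, so the full stress increment lies on the virgin compression line:
S_c = C_c·H/(1+e₀)·log₁₀(σ'_f/σ'_0) = 0.19×7.6/(1+1.2)×log₁₀(146.97/87.465)
    = 0.65636 × 0.22539 = 0.1479 m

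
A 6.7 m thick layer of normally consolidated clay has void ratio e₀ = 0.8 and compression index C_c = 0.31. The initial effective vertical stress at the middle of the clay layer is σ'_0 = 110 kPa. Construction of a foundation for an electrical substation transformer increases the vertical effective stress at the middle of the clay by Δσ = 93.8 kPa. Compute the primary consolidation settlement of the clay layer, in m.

Final effective stress: σ'_f = σ'_0 + Δσ = 110 + 93.8 = 203.8 kPa.
Normally consolidated clay, so the full stress increment lies on the virgin compression line:
S_c = C_c·H/(1+e₀)·log₁₀(σ'_f/σ'_0) = 0.31×6.7/(1+0.8)×log₁₀(203.8/110)
    = 1.1539 × 0.26781 = 0.309 m

S_c ≈ 0.309 m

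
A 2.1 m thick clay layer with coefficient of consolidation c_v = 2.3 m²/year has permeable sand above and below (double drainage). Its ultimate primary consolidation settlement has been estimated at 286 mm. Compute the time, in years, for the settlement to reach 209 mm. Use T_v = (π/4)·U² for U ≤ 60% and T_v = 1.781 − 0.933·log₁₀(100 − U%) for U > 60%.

Drainage path length: H_d = H/2 = 1.05 m (double drainage).
U = S(t)/S_ult = 209/286 = 0.7308.
U > 60%: T_v = 1.781 − 0.933·log₁₀(100 − 73.077) = 0.44669.
t = T_v·H_d²/c_v = 0.44669×1.05²/2.3 = 0.2141 years.

t ≈ 0.214 years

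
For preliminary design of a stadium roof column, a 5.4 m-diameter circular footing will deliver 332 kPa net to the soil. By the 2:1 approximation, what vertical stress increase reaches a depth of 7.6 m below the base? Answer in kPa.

Δσ_z ≈ 57.3 kPa

By the 2:1 method the load spreads at 1 horizontal : 2 vertical, so at depth z the loaded area has grown by z in each plan dimension:
Δσ ≈ qD²/(D+z)² = 332×5.4²/(5.4+7.6)² = 57.285 kPa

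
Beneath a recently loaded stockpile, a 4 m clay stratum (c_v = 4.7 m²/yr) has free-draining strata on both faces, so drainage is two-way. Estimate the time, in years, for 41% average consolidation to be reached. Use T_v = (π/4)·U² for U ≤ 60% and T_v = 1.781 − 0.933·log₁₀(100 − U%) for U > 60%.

Drainage path length: H_d = H/2 = 2 m (double drainage).
U ≤ 60%: T_v = (π/4)·U² = (π/4)×0.41² = 0.13203.
t = T_v·H_d²/c_v = 0.13203×2²/4.7 = 0.1124 years.

t ≈ 0.112 years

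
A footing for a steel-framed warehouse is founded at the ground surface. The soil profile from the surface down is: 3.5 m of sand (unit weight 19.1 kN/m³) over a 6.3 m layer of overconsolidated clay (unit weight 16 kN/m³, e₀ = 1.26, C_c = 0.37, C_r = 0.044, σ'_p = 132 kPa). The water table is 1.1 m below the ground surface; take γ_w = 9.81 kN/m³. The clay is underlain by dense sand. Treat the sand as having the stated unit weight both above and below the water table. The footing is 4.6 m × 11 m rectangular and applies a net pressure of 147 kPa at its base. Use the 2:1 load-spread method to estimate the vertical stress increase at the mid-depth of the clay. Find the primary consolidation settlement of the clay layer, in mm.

Mid-depth of clay below the ground surface: z = 3.5 + 6.3/2 = 6.65 m.
Total vertical stress at mid-clay: σ_v = 19.1×3.5 + 16×3.15 = 117.25 kPa.
Pore pressure: u = 9.81×(6.65 − 1.1) = 54.446 kPa.
Initial effective stress: σ'_0 = σ_v − u = 117.25 − 54.446 = 62.804 kPa.
Stress increase at mid-clay by the 2:1 spreading method:
Δσ = qBL/((B+z)(L+z)) = 147×4.6×11/((4.6+6.65)(11+6.65)) = 37.46 kPa
Final effective stress: σ'_f = 62.804 + 37.46 = 100.26 kPa.
σ'_f = 100.26 ≤ σ'_p = 132 kPa, so the clay remains overconsolidated and only the recompression index applies:
S_c = C_r·H/(1+e₀)·log₁₀(σ'_f/σ'_0) = 0.044×6.3/2.26×log₁₀(100.26/62.804)
    = 0.12265 × 0.20314 = 0.02492 m

S_c ≈ 24.9 mm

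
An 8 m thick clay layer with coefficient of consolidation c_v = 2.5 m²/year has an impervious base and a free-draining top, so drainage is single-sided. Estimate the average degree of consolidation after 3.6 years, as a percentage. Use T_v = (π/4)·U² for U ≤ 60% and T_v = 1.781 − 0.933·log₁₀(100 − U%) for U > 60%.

U ≈ 42.3 %

Drainage path length: H_d = H = 8 m (single drainage).
T_v = c_v·t/H_d² = 2.5×3.6/8² = 0.14062.
T_v = 0.14062 corresponds to the U ≤ 60% branch:
U = √(4T_v/π) = 0.4231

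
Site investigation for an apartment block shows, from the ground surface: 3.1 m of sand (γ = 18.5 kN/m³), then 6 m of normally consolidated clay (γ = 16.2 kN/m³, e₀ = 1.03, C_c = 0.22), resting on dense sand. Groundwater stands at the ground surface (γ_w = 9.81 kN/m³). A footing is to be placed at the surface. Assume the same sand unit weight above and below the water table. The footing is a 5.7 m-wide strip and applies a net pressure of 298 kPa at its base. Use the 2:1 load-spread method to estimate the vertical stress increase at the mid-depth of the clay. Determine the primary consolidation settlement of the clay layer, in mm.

Mid-depth of clay below the ground surface: z = 3.1 + 6/2 = 6.1 m.
Total vertical stress at mid-clay: σ_v = 18.5×3.1 + 16.2×3 = 105.95 kPa.
Pore pressure: u = 9.81×(6.1 − 0) = 59.841 kPa.
Initial effective stress: σ'_0 = σ_v − u = 105.95 − 59.841 = 46.109 kPa.
Stress increase at mid-clay by the 2:1 spreading method:
Δσ = qB/(B+z) = 298×5.7/(5.7+6.1) = 143.95 kPa
Final effective stress: σ'_f = σ'_0 + Δσ = 46.109 + 143.95 = 190.06 kPa.
Normally consolidated clay, so the full stress increment lies on the virgin compression line:
S_c = C_c·H/(1+e₀)·log₁₀(σ'_f/σ'_0) = 0.22×6/(1+1.03)×log₁₀(190.06/46.109)
    = 0.65025 × 0.61511 = 0.4 m

S_c ≈ 400 mm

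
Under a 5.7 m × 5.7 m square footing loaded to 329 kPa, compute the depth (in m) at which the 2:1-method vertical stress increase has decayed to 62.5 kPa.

2:1 spreading — at depth z the loaded area has grown by z in each plan dimension:
qB²/(B+z)² = Δσ_z ⇒ z = B(√(q/Δσ_z) − 1) = 5.7×(√(329/62.5) − 1) = 7.378 m

z ≈ 7.38 m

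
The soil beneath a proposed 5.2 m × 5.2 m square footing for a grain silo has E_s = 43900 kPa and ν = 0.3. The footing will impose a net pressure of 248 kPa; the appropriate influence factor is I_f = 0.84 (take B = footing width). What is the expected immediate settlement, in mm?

S_e ≈ 22.5 mm

Immediate (elastic) settlement: S_e = q·B·(1−ν²)/E_s · I_f.
S_e = 248 × 5.2 × (1 − 0.3²) / 43900 × 0.84
    = 248 × 5.2 × 0.91 / 43900 × 0.84
    = 0.02245 m = 22.45 mm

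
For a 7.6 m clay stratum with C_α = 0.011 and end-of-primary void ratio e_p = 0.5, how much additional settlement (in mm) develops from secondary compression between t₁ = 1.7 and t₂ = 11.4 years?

Secondary compression: S_s = C_α·H/(1+e_p)·log₁₀(t₂/t₁)
S_s = 0.011×7.6/(1+0.5)×log₁₀(11.4/1.7)
    = 0.05573 × 0.8265 = 0.04606 m

S_s ≈ 46.1 mm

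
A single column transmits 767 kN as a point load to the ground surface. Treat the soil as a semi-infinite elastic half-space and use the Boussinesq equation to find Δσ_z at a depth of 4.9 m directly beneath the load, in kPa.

Δσ_z ≈ 15.3 kPa

Boussinesq vertical stress below a point load on an elastic half-space:
Δσ_z = 3P/(2πz²) · [1 + (r/z)²]^(−5/2)
r/z = 0/4.9 = 0; [1+(r/z)²]^(−5/2) = 1.
Δσ_z = 3×767/(2π×4.9²) × 1 = 15.253 × 1 = 15.25 kPa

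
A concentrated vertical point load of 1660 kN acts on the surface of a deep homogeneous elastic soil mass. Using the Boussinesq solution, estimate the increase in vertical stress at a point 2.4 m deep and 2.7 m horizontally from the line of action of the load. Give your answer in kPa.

Boussinesq vertical stress below a point load on an elastic half-space:
Δσ_z = 3P/(2πz²) · [1 + (r/z)²]^(−5/2)
r/z = 2.7/2.4 = 1.125; [1+(r/z)²]^(−5/2) = 0.12943.
Δσ_z = 3×1660/(2π×2.4²) × 0.12943 = 137.6 × 0.12943 = 17.81 kPa

Δσ_z ≈ 17.8 kPa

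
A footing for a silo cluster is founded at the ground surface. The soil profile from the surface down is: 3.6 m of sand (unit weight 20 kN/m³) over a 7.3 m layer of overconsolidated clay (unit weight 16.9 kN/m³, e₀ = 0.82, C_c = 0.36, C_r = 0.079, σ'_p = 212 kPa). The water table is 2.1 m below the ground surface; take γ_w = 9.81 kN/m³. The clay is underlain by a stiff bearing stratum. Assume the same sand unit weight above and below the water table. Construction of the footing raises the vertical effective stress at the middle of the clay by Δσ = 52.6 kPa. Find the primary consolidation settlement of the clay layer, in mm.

S_c ≈ 67.4 mm

Mid-depth of clay below the ground surface: z = 3.6 + 7.3/2 = 7.25 m.
Total vertical stress at mid-clay: σ_v = 20×3.6 + 16.9×3.65 = 133.69 kPa.
Pore pressure: u = 9.81×(7.25 − 2.1) = 50.522 kPa.
Initial effective stress: σ'_0 = σ_v − u = 133.69 − 50.522 = 83.168 kPa.
Final effective stress: σ'_f = 83.168 + 52.6 = 135.77 kPa.
σ'_f = 135.77 ≤ σ'_p = 212 kPa, so the clay remains overconsolidated and only the recompression index applies:
S_c = C_r·H/(1+e₀)·log₁₀(σ'_f/σ'_0) = 0.079×7.3/1.82×log₁₀(135.77/83.168)
    = 0.31687 × 0.21285 = 0.06745 m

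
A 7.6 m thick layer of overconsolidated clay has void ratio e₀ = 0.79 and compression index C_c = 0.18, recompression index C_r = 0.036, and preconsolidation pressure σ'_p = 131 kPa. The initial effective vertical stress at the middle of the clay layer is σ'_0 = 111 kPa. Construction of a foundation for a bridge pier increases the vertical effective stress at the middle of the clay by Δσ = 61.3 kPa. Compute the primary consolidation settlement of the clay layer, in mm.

S_c ≈ 102 mm

Final effective stress: σ'_f = 111 + 61.3 = 172.3 kPa.
σ'_f = 172.3 > σ'_p = 131 kPa, so the stress path crosses the preconsolidation pressure — recompression up to σ'_p, then virgin compression beyond:
S_c = H/(1+e₀)·[C_r·log₁₀(σ'_p/σ'_0) + C_c·log₁₀(σ'_f/σ'_p)]
    = 7.6/1.79 × [0.036×log₁₀(131/111) + 0.18×log₁₀(172.3/131)]
    = 4.2458 × [0.0025901 + 0.021423] = 0.102 m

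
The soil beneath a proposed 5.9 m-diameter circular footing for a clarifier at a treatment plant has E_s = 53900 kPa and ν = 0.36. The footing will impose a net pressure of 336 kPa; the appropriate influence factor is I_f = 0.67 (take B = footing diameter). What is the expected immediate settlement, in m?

Immediate (elastic) settlement: S_e = q·B·(1−ν²)/E_s · I_f.
S_e = 336 × 5.9 × (1 − 0.36²) / 53900 × 0.67
    = 336 × 5.9 × 0.8704 / 53900 × 0.67
    = 0.02145 m

S_e ≈ 0.0214 m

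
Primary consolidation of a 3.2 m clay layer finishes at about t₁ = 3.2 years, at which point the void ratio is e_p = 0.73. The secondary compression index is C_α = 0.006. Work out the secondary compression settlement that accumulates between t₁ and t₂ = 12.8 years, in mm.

S_s ≈ 6.68 mm

Secondary compression: S_s = C_α·H/(1+e_p)·log₁₀(t₂/t₁)
S_s = 0.006×3.2/(1+0.73)×log₁₀(12.8/3.2)
    = 0.0111 × 0.6021 = 0.006682 m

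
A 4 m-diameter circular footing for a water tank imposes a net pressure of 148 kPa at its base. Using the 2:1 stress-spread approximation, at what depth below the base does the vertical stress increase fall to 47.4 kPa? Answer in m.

2:1 spreading — at depth z the loaded area has grown by z in each plan dimension:
qD²/(D+z)² = Δσ_z ⇒ z = D(√(q/Δσ_z) − 1) = 4×(√(148/47.4) − 1) = 3.068 m

z ≈ 3.07 m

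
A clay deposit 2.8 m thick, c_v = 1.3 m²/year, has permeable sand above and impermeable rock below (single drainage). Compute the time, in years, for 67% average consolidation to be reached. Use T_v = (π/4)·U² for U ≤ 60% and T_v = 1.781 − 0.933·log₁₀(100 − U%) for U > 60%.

Drainage path length: H_d = H = 2.8 m (single drainage).
U > 60%: T_v = 1.781 − 0.933·log₁₀(100 − 67) = 0.36423.
t = T_v·H_d²/c_v = 0.36423×2.8²/1.3 = 2.197 years.

t ≈ 2.2 years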